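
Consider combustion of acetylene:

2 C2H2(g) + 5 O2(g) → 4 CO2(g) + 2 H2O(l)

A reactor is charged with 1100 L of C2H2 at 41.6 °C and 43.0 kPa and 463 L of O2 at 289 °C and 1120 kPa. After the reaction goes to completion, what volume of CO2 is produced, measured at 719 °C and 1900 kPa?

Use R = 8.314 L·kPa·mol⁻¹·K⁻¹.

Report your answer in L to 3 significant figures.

n(C2H2) = PV/RT = (43.0 × 1100) / (8.314 × 314.75) = 18.08 mol
n(O2) = PV/RT = (1120 × 463) / (8.314 × 562.15) = 111.0 mol
For 18.08 mol C2H2, stoichiometry requires (5/2) × 18.08 = 45.20 mol O2; 111.0 mol is available, so C2H2 is limiting.
n(CO2) = (4/2) × 18.08 = 36.16 mol
V(CO2) = nRT/P = 36.16 × 8.314 × 992.15 / 1900 = 157.0 L

157 L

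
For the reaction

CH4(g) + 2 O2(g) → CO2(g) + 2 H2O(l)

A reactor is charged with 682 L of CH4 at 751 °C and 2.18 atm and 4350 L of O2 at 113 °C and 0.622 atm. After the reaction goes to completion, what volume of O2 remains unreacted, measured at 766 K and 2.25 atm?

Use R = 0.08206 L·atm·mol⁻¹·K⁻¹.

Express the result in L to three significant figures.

n(CH4) = PV/RT = (2.18 × 682) / (0.08206 × 1024.15) = 17.69 mol
n(O2) = PV/RT = (0.622 × 4350) / (0.08206 × 386.15) = 85.39 mol
For 17.69 mol CH4, stoichiometry requires (2/1) × 17.69 = 35.38 mol O2; 85.39 mol is available, so CH4 is limiting.
n(O2) consumed = (2/1) × 17.69 = 35.38 mol; remaining = 85.39 − 35.38 = 50.01 mol
V(O2) = nRT/P = 50.01 × 0.08206 × 766 / 2.25 = 1397 L

1400 L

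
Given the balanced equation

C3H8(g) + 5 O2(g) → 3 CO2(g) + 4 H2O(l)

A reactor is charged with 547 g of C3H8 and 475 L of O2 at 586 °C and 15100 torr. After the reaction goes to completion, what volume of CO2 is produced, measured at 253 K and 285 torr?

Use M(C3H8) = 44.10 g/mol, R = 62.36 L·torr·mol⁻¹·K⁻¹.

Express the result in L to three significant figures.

n(C3H8) = 547 / 44.10 = 12.40 mol
n(O2) = PV/RT = (15100 × 475) / (62.36 × 859.15) = 133.9 mol
For 12.40 mol C3H8, stoichiometry requires (5/1) × 12.40 = 62.00 mol O2; 133.9 mol is available, so C3H8 is limiting.
n(CO2) = (3/1) × 12.40 = 37.20 mol
V(CO2) = nRT/P = 37.20 × 62.36 × 253 / 285 = 2059 L

2060 L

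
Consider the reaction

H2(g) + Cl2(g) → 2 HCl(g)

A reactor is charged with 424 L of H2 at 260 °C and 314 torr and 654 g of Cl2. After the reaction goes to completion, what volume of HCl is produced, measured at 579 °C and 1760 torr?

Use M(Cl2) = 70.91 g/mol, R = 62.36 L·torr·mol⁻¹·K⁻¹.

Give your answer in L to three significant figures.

n(H2) = PV/RT = (314 × 424) / (62.36 × 533.15) = 4.004 mol
n(Cl2) = 654 / 70.91 = 9.223 mol
For 4.004 mol H2, stoichiometry requires (1/1) × 4.004 = 4.004 mol Cl2; 9.223 mol is available, so H2 is limiting.
n(HCl) = (2/1) × 4.004 = 8.008 mol
V(HCl) = nRT/P = 8.008 × 62.36 × 852.15 / 1760 = 241.8 L

242 L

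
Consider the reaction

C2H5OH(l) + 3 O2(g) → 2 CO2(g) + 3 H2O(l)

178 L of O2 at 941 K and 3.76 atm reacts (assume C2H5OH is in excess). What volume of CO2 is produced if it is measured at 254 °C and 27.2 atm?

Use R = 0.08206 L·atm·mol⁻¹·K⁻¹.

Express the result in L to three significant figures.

9.19 L

n(O2) = PV/RT = (3.76 × 178) / (0.08206 × 941) = 8.667 mol
n(CO2) = (2/3) × 8.667 = 5.778 mol
V = nRT/P = 5.778 × 0.08206 × 527.15 / 27.2 = 9.189 L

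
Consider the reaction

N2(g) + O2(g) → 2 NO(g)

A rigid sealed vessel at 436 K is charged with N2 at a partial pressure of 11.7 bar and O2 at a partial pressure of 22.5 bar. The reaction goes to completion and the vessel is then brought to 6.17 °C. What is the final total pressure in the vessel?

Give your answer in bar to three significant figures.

At constant V, partial pressures at 436 K are proportional to moles, so apply stoichiometry directly to pressures.
P(O2) required for 11.7 bar of N2 = (1/1) × 11.7 = 11.70 bar; available 22.5 bar, so N2 is limiting.
P(O2) remaining = 22.5 − (1/1) × 11.7 = 10.80 bar
P(gaseous products) = (2)/1 × 11.7 = 23.40 bar
P_total at 436 K = 10.80 + 23.40 = 34.20 bar
Scaling to 6.17 °C: P = 34.20 × 279.32/436 = 21.91 bar

21.9 bar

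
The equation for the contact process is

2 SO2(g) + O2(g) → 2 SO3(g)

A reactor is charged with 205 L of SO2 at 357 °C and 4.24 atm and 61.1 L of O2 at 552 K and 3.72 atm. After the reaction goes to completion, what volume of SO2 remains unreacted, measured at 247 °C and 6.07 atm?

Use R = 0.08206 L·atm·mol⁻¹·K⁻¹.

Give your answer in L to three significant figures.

n(SO2) = PV/RT = (4.24 × 205) / (0.08206 × 630.15) = 16.81 mol
n(O2) = PV/RT = (3.72 × 61.1) / (0.08206 × 552) = 5.018 mol
For 16.81 mol SO2, stoichiometry requires (1/2) × 16.81 = 8.405 mol O2; 5.018 mol is available, so O2 is limiting.
n(SO2) consumed = (2/1) × 5.018 = 10.04 mol; remaining = 16.81 − 10.04 = 6.770 mol
V(SO2) = nRT/P = 6.770 × 0.08206 × 520.15 / 6.07 = 47.61 L

47.6 L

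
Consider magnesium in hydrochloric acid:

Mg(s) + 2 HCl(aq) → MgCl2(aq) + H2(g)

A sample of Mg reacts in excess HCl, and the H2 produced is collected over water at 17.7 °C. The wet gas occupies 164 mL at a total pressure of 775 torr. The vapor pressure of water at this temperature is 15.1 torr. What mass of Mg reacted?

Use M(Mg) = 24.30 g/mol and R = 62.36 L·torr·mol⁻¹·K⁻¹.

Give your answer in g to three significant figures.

0.167 g

P(H2) = 775 − 15.1 = 759.9 torr
n(H2) = PV/RT = (759.9 × 0.1640) / (62.36 × 290.85) = 0.006871 mol
n(Mg) = (1/1) × 0.006871 = 0.006871 mol
m(Mg) = 0.006871 × 24.30 = 0.1670 g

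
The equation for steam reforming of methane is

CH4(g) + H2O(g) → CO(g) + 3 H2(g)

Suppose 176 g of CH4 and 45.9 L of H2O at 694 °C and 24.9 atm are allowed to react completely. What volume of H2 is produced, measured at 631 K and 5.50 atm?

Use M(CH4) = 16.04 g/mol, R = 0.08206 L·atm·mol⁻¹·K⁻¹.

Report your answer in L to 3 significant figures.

n(CH4) = 176 / 16.04 = 10.97 mol
n(H2O) = PV/RT = (24.9 × 45.9) / (0.08206 × 967.15) = 14.40 mol
For 10.97 mol CH4, stoichiometry requires (1/1) × 10.97 = 10.97 mol H2O; 14.40 mol is available, so CH4 is limiting.
n(H2) = (3/1) × 10.97 = 32.91 mol
V(H2) = nRT/P = 32.91 × 0.08206 × 631 / 5.50 = 309.8 L

310 L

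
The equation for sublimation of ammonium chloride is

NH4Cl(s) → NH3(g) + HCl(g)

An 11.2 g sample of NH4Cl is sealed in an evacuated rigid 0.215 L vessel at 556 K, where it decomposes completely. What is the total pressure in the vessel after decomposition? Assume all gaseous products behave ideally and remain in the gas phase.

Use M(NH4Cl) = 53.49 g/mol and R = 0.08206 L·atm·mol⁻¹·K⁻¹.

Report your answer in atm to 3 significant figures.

n(NH4Cl) = 11.2 / 53.49 = 0.2094 mol
n(gas produced) = (2/1) × 0.2094 = 0.4188 mol
P = nRT/V = 0.4188 × 0.08206 × 556 / 0.215 = 88.87 atm

88.9 atm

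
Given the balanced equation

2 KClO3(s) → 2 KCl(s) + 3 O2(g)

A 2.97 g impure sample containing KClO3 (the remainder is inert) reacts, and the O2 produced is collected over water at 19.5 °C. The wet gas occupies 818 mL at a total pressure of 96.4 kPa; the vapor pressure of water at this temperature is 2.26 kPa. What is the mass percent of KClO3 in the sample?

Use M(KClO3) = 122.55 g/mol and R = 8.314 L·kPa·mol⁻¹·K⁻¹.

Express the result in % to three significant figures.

P(O2) = 96.4 − 2.26 = 94.14 kPa
n(O2) = PV/RT = (94.14 × 0.8180) / (8.314 × 292.65) = 0.03165 mol
n(KClO3) = (2/3) × 0.03165 = 0.02110 mol
m(KClO3) = 0.02110 × 122.55 = 2.586 g
%KClO3 = 2.586 / 2.97 × 100 = 87.07%

87.1 %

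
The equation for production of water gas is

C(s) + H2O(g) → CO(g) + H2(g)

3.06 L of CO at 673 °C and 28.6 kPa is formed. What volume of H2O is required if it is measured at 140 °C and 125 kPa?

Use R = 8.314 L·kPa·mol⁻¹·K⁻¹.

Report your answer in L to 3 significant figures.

0.306 L

n(CO) = PV/RT = (28.6 × 3.06) / (8.314 × 946.15) = 0.01113 mol
n(H2O) = (1/1) × 0.01113 = 0.01113 mol
V = nRT/P = 0.01113 × 8.314 × 413.15 / 125 = 0.3058 L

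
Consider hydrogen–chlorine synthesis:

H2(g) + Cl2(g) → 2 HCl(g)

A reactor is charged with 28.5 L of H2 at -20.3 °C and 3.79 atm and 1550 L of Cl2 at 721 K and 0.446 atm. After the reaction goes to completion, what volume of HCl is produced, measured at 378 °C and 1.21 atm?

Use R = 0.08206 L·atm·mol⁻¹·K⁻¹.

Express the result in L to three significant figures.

n(H2) = PV/RT = (3.79 × 28.5) / (0.08206 × 252.85) = 5.206 mol
n(Cl2) = PV/RT = (0.446 × 1550) / (0.08206 × 721) = 11.68 mol
For 5.206 mol H2, stoichiometry requires (1/1) × 5.206 = 5.206 mol Cl2; 11.68 mol is available, so H2 is limiting.
n(HCl) = (2/1) × 5.206 = 10.41 mol
V(HCl) = nRT/P = 10.41 × 0.08206 × 651.15 / 1.21 = 459.7 L

460 L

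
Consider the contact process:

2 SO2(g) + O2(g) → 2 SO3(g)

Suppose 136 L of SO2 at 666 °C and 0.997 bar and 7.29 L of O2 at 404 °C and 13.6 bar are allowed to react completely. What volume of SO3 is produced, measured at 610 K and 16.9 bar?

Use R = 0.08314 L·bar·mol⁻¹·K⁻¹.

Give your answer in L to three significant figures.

5.21 L

n(SO2) = PV/RT = (0.997 × 136) / (0.08314 × 939.15) = 1.737 mol
n(O2) = PV/RT = (13.6 × 7.29) / (0.08314 × 677.15) = 1.761 mol
For 1.737 mol SO2, stoichiometry requires (1/2) × 1.737 = 0.8685 mol O2; 1.761 mol is available, so SO2 is limiting.
n(SO3) = (2/2) × 1.737 = 1.737 mol
V(SO3) = nRT/P = 1.737 × 0.08314 × 610 / 16.9 = 5.213 L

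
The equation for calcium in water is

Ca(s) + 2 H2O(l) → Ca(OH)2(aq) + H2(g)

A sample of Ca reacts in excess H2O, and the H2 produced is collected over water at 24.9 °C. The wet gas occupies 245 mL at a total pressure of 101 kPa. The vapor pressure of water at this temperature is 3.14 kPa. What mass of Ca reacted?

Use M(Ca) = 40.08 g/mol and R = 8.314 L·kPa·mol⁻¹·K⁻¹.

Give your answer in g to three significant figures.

0.388 g

P(H2) = 101 − 3.14 = 97.86 kPa
n(H2) = PV/RT = (97.86 × 0.2450) / (8.314 × 298.05) = 0.009675 mol
n(Ca) = (1/1) × 0.009675 = 0.009675 mol
m(Ca) = 0.009675 × 40.08 = 0.3878 g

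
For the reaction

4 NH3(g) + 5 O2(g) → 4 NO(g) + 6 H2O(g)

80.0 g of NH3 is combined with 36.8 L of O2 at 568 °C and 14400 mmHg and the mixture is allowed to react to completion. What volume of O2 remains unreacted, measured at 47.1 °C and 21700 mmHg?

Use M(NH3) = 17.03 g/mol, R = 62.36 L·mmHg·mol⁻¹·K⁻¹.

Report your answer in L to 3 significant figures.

n(NH3) = 80.0 / 17.03 = 4.698 mol
n(O2) = PV/RT = (14400 × 36.8) / (62.36 × 841.15) = 10.10 mol
For 4.698 mol NH3, stoichiometry requires (5/4) × 4.698 = 5.873 mol O2; 10.10 mol is available, so NH3 is limiting.
n(O2) consumed = (5/4) × 4.698 = 5.873 mol; remaining = 10.10 − 5.873 = 4.227 mol
V(O2) = nRT/P = 4.227 × 62.36 × 320.25 / 21700 = 3.890 L

3.89 L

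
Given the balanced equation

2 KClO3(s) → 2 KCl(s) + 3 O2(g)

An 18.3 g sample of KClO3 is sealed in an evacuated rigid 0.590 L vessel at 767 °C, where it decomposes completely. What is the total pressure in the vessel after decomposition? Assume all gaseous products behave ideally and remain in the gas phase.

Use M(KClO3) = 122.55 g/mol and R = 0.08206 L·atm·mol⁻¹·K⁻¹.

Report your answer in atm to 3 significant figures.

32.4 atm

n(KClO3) = 18.3 / 122.55 = 0.1493 mol
n(gas produced) = (3/2) × 0.1493 = 0.2239 mol
P = nRT/V = 0.2239 × 0.08206 × 1040.15 / 0.590 = 32.39 atm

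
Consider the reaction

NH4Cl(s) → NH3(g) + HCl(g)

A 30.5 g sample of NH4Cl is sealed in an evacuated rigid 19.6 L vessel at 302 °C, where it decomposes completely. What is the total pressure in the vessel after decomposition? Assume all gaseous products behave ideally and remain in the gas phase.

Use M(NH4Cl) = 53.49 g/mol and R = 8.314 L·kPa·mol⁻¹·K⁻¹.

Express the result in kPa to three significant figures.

278 kPa

n(NH4Cl) = 30.5 / 53.49 = 0.5702 mol
n(gas produced) = (2/1) × 0.5702 = 1.140 mol
P = nRT/V = 1.140 × 8.314 × 575.15 / 19.6 = 278.1 kPa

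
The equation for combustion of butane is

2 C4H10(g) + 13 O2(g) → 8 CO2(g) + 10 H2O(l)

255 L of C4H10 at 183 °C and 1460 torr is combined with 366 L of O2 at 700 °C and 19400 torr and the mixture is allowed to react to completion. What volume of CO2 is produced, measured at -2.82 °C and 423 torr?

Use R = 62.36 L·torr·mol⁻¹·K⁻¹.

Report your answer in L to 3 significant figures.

2090 L

n(C4H10) = PV/RT = (1460 × 255) / (62.36 × 456.15) = 13.09 mol
n(O2) = PV/RT = (19400 × 366) / (62.36 × 973.15) = 117.0 mol
For 13.09 mol C4H10, stoichiometry requires (13/2) × 13.09 = 85.08 mol O2; 117.0 mol is available, so C4H10 is limiting.
n(CO2) = (8/2) × 13.09 = 52.36 mol
V(CO2) = nRT/P = 52.36 × 62.36 × 270.33 / 423 = 2087 L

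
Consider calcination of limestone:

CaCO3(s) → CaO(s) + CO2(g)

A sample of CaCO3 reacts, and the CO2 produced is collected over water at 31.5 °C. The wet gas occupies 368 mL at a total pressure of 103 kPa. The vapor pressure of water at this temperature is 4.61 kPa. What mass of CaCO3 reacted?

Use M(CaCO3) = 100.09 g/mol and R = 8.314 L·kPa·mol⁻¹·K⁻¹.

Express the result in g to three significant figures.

P(CO2) = 103 − 4.61 = 98.39 kPa
n(CO2) = PV/RT = (98.39 × 0.3680) / (8.314 × 304.65) = 0.01430 mol
n(CaCO3) = (1/1) × 0.01430 = 0.01430 mol
m(CaCO3) = 0.01430 × 100.09 = 1.431 g

1.43 g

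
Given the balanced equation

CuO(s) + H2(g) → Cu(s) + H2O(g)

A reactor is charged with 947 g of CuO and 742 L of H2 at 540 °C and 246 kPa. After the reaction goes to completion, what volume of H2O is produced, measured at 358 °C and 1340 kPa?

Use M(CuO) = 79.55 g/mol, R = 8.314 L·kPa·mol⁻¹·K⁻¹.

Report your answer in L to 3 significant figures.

n(CuO) = 947 / 79.55 = 11.90 mol
n(H2) = PV/RT = (246 × 742) / (8.314 × 813.15) = 27.00 mol
For 11.90 mol CuO, stoichiometry requires (1/1) × 11.90 = 11.90 mol H2; 27.00 mol is available, so CuO is limiting.
n(H2O) = (1/1) × 11.90 = 11.90 mol
V(H2O) = nRT/P = 11.90 × 8.314 × 631.15 / 1340 = 46.60 L

46.6 L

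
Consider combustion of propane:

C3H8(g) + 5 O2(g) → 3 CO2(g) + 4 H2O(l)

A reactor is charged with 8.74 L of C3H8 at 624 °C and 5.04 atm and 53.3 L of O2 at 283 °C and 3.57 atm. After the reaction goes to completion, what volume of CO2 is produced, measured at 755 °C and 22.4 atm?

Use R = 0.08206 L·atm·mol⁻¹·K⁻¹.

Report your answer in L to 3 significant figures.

6.76 L

n(C3H8) = PV/RT = (5.04 × 8.74) / (0.08206 × 897.15) = 0.5983 mol
n(O2) = PV/RT = (3.57 × 53.3) / (0.08206 × 556.15) = 4.169 mol
For 0.5983 mol C3H8, stoichiometry requires (5/1) × 0.5983 = 2.992 mol O2; 4.169 mol is available, so C3H8 is limiting.
n(CO2) = (3/1) × 0.5983 = 1.795 mol
V(CO2) = nRT/P = 1.795 × 0.08206 × 1028.15 / 22.4 = 6.761 L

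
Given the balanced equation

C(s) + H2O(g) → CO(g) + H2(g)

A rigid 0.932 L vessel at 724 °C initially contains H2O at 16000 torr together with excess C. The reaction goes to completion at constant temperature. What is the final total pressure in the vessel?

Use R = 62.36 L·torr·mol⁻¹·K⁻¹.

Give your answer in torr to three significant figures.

32000 torr

Rigid vessel, constant T ⇒ P scales with total gas moles (1 → 2).
P_final = (2/1) × 16000 = 32000 torr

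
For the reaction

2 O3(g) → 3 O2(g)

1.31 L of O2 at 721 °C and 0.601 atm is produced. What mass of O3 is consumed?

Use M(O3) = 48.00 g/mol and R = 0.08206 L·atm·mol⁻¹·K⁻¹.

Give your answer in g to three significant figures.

0.309 g

n(O2) = PV/RT = (0.601 × 1.31) / (0.08206 × 994.15) = 0.009651 mol
n(O3) = (2/3) × 0.009651 = 0.006434 mol
m(O3) = 0.006434 × 48.00 = 0.3088 g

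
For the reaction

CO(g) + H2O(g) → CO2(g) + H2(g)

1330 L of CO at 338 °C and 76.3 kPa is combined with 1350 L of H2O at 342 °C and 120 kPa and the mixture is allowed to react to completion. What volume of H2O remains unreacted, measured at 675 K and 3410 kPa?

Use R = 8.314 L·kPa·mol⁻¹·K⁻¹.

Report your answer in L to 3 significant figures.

n(CO) = PV/RT = (76.3 × 1330) / (8.314 × 611.15) = 19.97 mol
n(H2O) = PV/RT = (120 × 1350) / (8.314 × 615.15) = 31.68 mol
For 19.97 mol CO, stoichiometry requires (1/1) × 19.97 = 19.97 mol H2O; 31.68 mol is available, so CO is limiting.
n(H2O) consumed = (1/1) × 19.97 = 19.97 mol; remaining = 31.68 − 19.97 = 11.71 mol
V(H2O) = nRT/P = 11.71 × 8.314 × 675 / 3410 = 19.27 L

19.3 L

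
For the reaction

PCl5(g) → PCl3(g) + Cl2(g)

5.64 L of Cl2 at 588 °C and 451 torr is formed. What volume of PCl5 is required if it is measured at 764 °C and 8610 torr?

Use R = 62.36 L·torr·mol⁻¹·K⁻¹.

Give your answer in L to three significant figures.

0.356 L

n(Cl2) = PV/RT = (451 × 5.64) / (62.36 × 861.15) = 0.04737 mol
n(PCl5) = (1/1) × 0.04737 = 0.04737 mol
V = nRT/P = 0.04737 × 62.36 × 1037.15 / 8610 = 0.3558 L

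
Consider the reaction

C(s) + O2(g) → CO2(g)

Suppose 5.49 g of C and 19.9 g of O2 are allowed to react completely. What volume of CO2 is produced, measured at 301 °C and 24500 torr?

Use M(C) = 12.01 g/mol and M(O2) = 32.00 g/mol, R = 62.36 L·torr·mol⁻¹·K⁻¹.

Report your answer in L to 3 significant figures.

0.668 L

n(C) = 5.49 / 12.01 = 0.4571 mol
n(O2) = 19.9 / 32.00 = 0.6219 mol
For 0.4571 mol C, stoichiometry requires (1/1) × 0.4571 = 0.4571 mol O2; 0.6219 mol is available, so C is limiting.
n(CO2) = (1/1) × 0.4571 = 0.4571 mol
V(CO2) = nRT/P = 0.4571 × 62.36 × 574.15 / 24500 = 0.6680 L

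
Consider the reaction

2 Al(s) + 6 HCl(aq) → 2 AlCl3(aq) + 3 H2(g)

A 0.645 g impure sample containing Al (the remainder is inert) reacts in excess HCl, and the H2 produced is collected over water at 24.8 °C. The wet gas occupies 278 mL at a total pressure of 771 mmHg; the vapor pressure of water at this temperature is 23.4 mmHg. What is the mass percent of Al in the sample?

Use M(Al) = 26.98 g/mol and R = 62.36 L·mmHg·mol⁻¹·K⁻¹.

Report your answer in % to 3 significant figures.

P(H2) = 771 − 23.4 = 747.6 mmHg
n(H2) = PV/RT = (747.6 × 0.2780) / (62.36 × 297.95) = 0.01119 mol
n(Al) = (2/3) × 0.01119 = 0.007460 mol
m(Al) = 0.007460 × 26.98 = 0.2013 g
%Al = 0.2013 / 0.645 × 100 = 31.21%

31.2 %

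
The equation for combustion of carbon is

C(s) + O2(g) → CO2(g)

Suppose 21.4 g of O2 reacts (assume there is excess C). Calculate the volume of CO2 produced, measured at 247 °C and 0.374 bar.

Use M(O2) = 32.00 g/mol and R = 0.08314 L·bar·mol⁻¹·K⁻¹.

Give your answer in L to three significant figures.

77.3 L

n(O2) = 21.40 / 32.00 = 0.6687 mol
n(CO2) = (1/1) × 0.6687 = 0.6687 mol
V = nRT/P = 0.6687 × 0.08314 × 520.15 / 0.374 = 77.32 L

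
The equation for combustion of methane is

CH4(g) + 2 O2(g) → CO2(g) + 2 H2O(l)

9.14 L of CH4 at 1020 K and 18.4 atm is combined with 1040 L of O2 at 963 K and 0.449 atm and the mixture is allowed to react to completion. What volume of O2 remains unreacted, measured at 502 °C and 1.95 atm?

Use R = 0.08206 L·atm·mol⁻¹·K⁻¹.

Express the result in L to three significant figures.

n(CH4) = PV/RT = (18.4 × 9.14) / (0.08206 × 1020) = 2.009 mol
n(O2) = PV/RT = (0.449 × 1040) / (0.08206 × 963) = 5.909 mol
For 2.009 mol CH4, stoichiometry requires (2/1) × 2.009 = 4.018 mol O2; 5.909 mol is available, so CH4 is limiting.
n(O2) consumed = (2/1) × 2.009 = 4.018 mol; remaining = 5.909 − 4.018 = 1.891 mol
V(O2) = nRT/P = 1.891 × 0.08206 × 775.15 / 1.95 = 61.68 L

61.7 L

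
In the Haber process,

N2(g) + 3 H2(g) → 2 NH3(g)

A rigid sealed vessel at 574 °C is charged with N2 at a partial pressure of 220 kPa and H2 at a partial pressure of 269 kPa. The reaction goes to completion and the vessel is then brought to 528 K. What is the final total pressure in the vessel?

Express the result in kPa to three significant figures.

With V and T fixed, P_i ∝ n_i, so the mole ratios apply directly to partial pressures at 574 °C.
P(H2) required for 220 kPa of N2 = (3/1) × 220 = 660.0 kPa; available 269 kPa, so H2 is limiting.
P(N2) remaining = 220 − (1/3) × 269 = 130.3 kPa
P(gaseous products) = (2)/3 × 269 = 179.3 kPa
P_total at 574 °C = 130.3 + 179.3 = 309.6 kPa
Scaling to 528 K: P = 309.6 × 528/847.15 = 193.0 kPa

193 kPa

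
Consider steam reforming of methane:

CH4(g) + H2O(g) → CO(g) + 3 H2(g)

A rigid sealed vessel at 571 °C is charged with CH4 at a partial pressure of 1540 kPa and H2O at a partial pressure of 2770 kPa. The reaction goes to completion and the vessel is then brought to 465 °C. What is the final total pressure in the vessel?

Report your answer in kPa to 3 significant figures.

At constant V, partial pressures at 571 °C are proportional to moles, so apply stoichiometry directly to pressures.
P(H2O) required for 1540 kPa of CH4 = (1/1) × 1540 = 1540 kPa; available 2770 kPa, so CH4 is limiting.
P(H2O) remaining = 2770 − (1/1) × 1540 = 1230 kPa
P(gaseous products) = (1+3)/1 × 1540 = 6160 kPa
P_total at 571 °C = 1230 + 6160 = 7390 kPa
Scaling to 465 °C: P = 7390 × 738.15/844.15 = 6462 kPa

6460 kPa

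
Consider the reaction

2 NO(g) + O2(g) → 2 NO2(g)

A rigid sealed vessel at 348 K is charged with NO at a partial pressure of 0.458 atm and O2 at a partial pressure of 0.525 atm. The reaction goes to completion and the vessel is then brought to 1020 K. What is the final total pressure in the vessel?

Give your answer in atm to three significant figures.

At constant V, partial pressures at 348 K are proportional to moles, so apply stoichiometry directly to pressures.
P(O2) required for 0.458 atm of NO = (1/2) × 0.458 = 0.2290 atm; available 0.525 atm, so NO is limiting.
P(O2) remaining = 0.525 − (1/2) × 0.458 = 0.2960 atm
P(gaseous products) = (2)/2 × 0.458 = 0.4580 atm
P_total at 348 K = 0.2960 + 0.4580 = 0.7540 atm
Scaling to 1020 K: P = 0.7540 × 1020/348 = 2.210 atm

2.21 atm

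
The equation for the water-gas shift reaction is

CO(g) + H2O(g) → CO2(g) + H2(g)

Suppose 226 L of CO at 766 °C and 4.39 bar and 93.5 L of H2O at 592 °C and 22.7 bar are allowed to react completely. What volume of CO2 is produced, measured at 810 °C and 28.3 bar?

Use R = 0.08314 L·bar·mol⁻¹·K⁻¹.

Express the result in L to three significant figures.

36.5 L

n(CO) = PV/RT = (4.39 × 226) / (0.08314 × 1039.15) = 11.48 mol
n(H2O) = PV/RT = (22.7 × 93.5) / (0.08314 × 865.15) = 29.51 mol
For 11.48 mol CO, stoichiometry requires (1/1) × 11.48 = 11.48 mol H2O; 29.51 mol is available, so CO is limiting.
n(CO2) = (1/1) × 11.48 = 11.48 mol
V(CO2) = nRT/P = 11.48 × 0.08314 × 1083.15 / 28.3 = 36.53 L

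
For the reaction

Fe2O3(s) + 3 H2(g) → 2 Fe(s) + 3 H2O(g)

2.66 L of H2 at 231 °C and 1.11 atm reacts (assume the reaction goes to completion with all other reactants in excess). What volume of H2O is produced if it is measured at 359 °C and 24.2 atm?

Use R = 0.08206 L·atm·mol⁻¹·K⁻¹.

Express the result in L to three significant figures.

0.153 L

n(H2) = PV/RT = (1.11 × 2.66) / (0.08206 × 504.15) = 0.07137 mol
n(H2O) = (3/3) × 0.07137 = 0.07137 mol
V = nRT/P = 0.07137 × 0.08206 × 632.15 / 24.2 = 0.1530 L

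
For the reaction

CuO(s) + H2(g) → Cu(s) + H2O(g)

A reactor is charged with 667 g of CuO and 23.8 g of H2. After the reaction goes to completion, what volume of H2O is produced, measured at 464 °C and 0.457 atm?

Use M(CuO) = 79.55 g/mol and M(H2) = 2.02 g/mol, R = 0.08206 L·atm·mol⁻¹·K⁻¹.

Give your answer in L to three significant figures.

n(CuO) = 667 / 79.55 = 8.385 mol
n(H2) = 23.8 / 2.02 = 11.78 mol
For 8.385 mol CuO, stoichiometry requires (1/1) × 8.385 = 8.385 mol H2; 11.78 mol is available, so CuO is limiting.
n(H2O) = (1/1) × 8.385 = 8.385 mol
V(H2O) = nRT/P = 8.385 × 0.08206 × 737.15 / 0.457 = 1110 L

1110 L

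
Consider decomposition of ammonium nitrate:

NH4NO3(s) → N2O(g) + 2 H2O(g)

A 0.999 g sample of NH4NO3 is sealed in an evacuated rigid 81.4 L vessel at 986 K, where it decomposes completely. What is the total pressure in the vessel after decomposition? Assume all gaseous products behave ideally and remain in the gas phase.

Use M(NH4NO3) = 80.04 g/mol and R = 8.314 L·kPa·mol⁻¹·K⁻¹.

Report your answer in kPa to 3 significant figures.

3.77 kPa

n(NH4NO3) = 0.999 / 80.04 = 0.01248 mol
n(gas produced) = (3/1) × 0.01248 = 0.03744 mol
P = nRT/V = 0.03744 × 8.314 × 986 / 81.4 = 3.770 kPa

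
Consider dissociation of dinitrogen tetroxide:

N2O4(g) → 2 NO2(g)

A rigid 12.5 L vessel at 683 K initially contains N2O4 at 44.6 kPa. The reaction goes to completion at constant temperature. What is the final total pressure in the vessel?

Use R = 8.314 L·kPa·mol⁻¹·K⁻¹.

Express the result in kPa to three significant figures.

89.2 kPa

Since T and V are fixed, P_final/P_initial = n_final/n_initial = 2/1.
P_final = (2/1) × 44.6 = 89.20 kPa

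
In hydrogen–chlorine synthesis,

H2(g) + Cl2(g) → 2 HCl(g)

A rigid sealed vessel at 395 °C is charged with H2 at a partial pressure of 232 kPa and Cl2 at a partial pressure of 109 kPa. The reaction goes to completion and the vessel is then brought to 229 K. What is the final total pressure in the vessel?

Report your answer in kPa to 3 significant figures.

Because the vessel is rigid and T is held at 395 °C, work the stoichiometry in partial pressures (P_i = n_iRT/V).
P(Cl2) required for 232 kPa of H2 = (1/1) × 232 = 232.0 kPa; available 109 kPa, so Cl2 is limiting.
P(H2) remaining = 232 − (1/1) × 109 = 123.0 kPa
P(gaseous products) = (2)/1 × 109 = 218.0 kPa
P_total at 395 °C = 123.0 + 218.0 = 341.0 kPa
Scaling to 229 K: P = 341.0 × 229/668.15 = 116.9 kPa

117 kPa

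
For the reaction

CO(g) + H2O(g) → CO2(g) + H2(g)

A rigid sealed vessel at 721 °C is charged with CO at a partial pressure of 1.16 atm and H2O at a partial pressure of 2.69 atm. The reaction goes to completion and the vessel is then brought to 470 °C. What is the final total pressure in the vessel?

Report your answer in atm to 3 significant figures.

2.88 atm

At constant V, partial pressures at 721 °C are proportional to moles, so apply stoichiometry directly to pressures.
P(H2O) required for 1.16 atm of CO = (1/1) × 1.16 = 1.160 atm; available 2.69 atm, so CO is limiting.
P(H2O) remaining = 2.69 − (1/1) × 1.16 = 1.530 atm
P(gaseous products) = (1+1)/1 × 1.16 = 2.320 atm
P_total at 721 °C = 1.530 + 2.320 = 3.850 atm
Scaling to 470 °C: P = 3.850 × 743.15/994.15 = 2.878 atm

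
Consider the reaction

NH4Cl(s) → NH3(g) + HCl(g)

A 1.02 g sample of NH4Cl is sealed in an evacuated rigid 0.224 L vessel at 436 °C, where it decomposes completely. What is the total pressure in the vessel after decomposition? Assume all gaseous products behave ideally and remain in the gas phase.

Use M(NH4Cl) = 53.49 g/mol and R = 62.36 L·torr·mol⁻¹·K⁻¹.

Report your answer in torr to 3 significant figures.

7530 torr

n(NH4Cl) = 1.02 / 53.49 = 0.01907 mol
n(gas produced) = (2/1) × 0.01907 = 0.03814 mol
P = nRT/V = 0.03814 × 62.36 × 709.15 / 0.224 = 7530 torr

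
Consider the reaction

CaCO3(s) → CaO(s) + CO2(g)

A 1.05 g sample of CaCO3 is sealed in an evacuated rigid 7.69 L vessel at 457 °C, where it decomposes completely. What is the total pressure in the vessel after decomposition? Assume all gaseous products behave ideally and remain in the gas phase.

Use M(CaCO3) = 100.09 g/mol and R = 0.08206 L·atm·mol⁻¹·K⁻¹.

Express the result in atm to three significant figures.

0.0817 atm

n(CaCO3) = 1.05 / 100.09 = 0.01049 mol
n(gas produced) = (1/1) × 0.01049 = 0.01049 mol
P = nRT/V = 0.01049 × 0.08206 × 730.15 / 7.69 = 0.08173 atm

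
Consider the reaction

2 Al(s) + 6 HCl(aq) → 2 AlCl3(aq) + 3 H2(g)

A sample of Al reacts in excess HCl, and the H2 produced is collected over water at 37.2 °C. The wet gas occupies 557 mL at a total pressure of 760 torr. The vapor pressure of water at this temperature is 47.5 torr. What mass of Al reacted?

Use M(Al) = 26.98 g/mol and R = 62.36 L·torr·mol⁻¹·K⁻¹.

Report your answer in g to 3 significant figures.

0.369 g

P(H2) = 760 − 47.5 = 712.5 torr
n(H2) = PV/RT = (712.5 × 0.5570) / (62.36 × 310.35) = 0.02051 mol
n(Al) = (2/3) × 0.02051 = 0.01367 mol
m(Al) = 0.01367 × 26.98 = 0.3688 g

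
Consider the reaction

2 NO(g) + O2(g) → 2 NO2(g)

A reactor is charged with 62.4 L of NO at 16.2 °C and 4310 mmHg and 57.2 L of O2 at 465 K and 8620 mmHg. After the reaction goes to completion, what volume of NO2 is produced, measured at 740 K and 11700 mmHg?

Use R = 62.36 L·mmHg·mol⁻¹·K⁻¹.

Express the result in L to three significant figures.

n(NO) = PV/RT = (4310 × 62.4) / (62.36 × 289.35) = 14.91 mol
n(O2) = PV/RT = (8620 × 57.2) / (62.36 × 465) = 17.00 mol
For 14.91 mol NO, stoichiometry requires (1/2) × 14.91 = 7.455 mol O2; 17.00 mol is available, so NO is limiting.
n(NO2) = (2/2) × 14.91 = 14.91 mol
V(NO2) = nRT/P = 14.91 × 62.36 × 740 / 11700 = 58.81 L

58.8 L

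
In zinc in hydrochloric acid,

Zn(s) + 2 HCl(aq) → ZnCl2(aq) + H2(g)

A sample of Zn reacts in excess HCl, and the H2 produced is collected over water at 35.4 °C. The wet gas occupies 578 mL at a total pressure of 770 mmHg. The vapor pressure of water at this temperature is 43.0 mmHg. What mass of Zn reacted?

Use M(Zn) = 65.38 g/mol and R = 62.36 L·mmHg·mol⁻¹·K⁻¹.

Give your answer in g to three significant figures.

1.43 g

P(H2) = 770 − 43.0 = 727.0 mmHg
n(H2) = PV/RT = (727.0 × 0.5780) / (62.36 × 308.55) = 0.02184 mol
n(Zn) = (1/1) × 0.02184 = 0.02184 mol
m(Zn) = 0.02184 × 65.38 = 1.428 g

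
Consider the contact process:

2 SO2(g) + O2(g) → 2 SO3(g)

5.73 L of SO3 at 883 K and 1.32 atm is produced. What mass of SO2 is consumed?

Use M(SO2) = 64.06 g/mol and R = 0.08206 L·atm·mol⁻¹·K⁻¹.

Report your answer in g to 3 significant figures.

n(SO3) = PV/RT = (1.32 × 5.73) / (0.08206 × 883) = 0.1044 mol
n(SO2) = (2/2) × 0.1044 = 0.1044 mol
m(SO2) = 0.1044 × 64.06 = 6.688 g

6.69 g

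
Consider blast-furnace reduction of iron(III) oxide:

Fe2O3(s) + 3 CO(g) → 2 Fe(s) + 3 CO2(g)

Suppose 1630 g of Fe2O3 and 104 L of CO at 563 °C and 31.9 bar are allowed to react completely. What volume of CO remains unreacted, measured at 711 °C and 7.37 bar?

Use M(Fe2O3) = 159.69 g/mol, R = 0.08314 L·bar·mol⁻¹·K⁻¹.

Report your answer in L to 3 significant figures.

n(Fe2O3) = 1630 / 159.69 = 10.21 mol
n(CO) = PV/RT = (31.9 × 104) / (0.08314 × 836.15) = 47.72 mol
For 10.21 mol Fe2O3, stoichiometry requires (3/1) × 10.21 = 30.63 mol CO; 47.72 mol is available, so Fe2O3 is limiting.
n(CO) consumed = (3/1) × 10.21 = 30.63 mol; remaining = 47.72 − 30.63 = 17.09 mol
V(CO) = nRT/P = 17.09 × 0.08314 × 984.15 / 7.37 = 189.7 L

190 L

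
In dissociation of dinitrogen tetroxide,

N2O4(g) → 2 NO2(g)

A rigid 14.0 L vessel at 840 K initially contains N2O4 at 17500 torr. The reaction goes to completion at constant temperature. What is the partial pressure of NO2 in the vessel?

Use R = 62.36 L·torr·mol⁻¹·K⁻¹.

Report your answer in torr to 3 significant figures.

n(N2O4)₀ = PV/RT = (17500 × 14.0) / (62.36 × 840) = 4.677 mol
n(NO2) = (2/1) × 4.677 = 9.354 mol
P(NO2) = nRT/V = 9.354 × 62.36 × 840 / 14.0 = 35000 torr

35000 torr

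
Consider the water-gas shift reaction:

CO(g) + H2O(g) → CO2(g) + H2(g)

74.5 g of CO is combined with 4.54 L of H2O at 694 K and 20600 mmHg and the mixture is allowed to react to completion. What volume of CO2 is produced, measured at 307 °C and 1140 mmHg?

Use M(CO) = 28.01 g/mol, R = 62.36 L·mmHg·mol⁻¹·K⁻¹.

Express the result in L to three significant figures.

68.6 L

n(CO) = 74.5 / 28.01 = 2.660 mol
n(H2O) = PV/RT = (20600 × 4.54) / (62.36 × 694) = 2.161 mol
For 2.660 mol CO, stoichiometry requires (1/1) × 2.660 = 2.660 mol H2O; 2.161 mol is available, so H2O is limiting.
n(CO2) = (1/1) × 2.161 = 2.161 mol
V(CO2) = nRT/P = 2.161 × 62.36 × 580.15 / 1140 = 68.58 L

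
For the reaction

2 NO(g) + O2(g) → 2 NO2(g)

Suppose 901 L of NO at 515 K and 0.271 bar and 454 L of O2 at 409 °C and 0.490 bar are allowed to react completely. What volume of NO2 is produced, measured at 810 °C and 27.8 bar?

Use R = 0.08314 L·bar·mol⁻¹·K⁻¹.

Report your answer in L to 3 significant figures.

18.5 L

n(NO) = PV/RT = (0.271 × 901) / (0.08314 × 515) = 5.703 mol
n(O2) = PV/RT = (0.490 × 454) / (0.08314 × 682.15) = 3.922 mol
For 5.703 mol NO, stoichiometry requires (1/2) × 5.703 = 2.852 mol O2; 3.922 mol is available, so NO is limiting.
n(NO2) = (2/2) × 5.703 = 5.703 mol
V(NO2) = nRT/P = 5.703 × 0.08314 × 1083.15 / 27.8 = 18.47 L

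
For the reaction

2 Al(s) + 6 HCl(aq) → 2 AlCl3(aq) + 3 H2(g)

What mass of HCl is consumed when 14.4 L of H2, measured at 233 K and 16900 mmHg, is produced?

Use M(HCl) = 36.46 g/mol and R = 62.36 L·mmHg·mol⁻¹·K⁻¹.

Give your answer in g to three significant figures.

n(H2) = PV/RT = (16900 × 14.4) / (62.36 × 233) = 16.75 mol
n(HCl) = (6/3) × 16.75 = 33.50 mol
m(HCl) = 33.50 × 36.46 = 1221 g

1220 g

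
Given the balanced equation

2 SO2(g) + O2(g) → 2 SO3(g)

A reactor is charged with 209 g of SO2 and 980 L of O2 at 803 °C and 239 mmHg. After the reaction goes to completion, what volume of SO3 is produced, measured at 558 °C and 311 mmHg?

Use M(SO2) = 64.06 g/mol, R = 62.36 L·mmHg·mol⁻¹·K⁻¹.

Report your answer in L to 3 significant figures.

n(SO2) = 209 / 64.06 = 3.263 mol
n(O2) = PV/RT = (239 × 980) / (62.36 × 1076.15) = 3.490 mol
For 3.263 mol SO2, stoichiometry requires (1/2) × 3.263 = 1.631 mol O2; 3.490 mol is available, so SO2 is limiting.
n(SO3) = (2/2) × 3.263 = 3.263 mol
V(SO3) = nRT/P = 3.263 × 62.36 × 831.15 / 311 = 543.8 L

544 L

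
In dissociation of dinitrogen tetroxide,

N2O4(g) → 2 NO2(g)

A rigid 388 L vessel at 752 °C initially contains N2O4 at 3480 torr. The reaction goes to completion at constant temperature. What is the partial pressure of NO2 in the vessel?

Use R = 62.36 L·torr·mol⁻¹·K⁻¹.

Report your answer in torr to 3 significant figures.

6960 torr

n(N2O4)₀ = PV/RT = (3480 × 388) / (62.36 × 1025.15) = 21.12 mol
n(NO2) = (2/1) × 21.12 = 42.24 mol
P(NO2) = nRT/V = 42.24 × 62.36 × 1025.15 / 388 = 6960 torr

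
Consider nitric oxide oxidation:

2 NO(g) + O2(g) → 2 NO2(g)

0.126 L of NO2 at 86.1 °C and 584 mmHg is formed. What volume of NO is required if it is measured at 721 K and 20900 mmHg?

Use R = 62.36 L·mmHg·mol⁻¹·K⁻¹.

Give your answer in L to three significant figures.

n(NO2) = PV/RT = (584 × 0.126) / (62.36 × 359.25) = 0.003285 mol
n(NO) = (2/2) × 0.003285 = 0.003285 mol
V = nRT/P = 0.003285 × 62.36 × 721 / 20900 = 0.007067 L

0.00707 L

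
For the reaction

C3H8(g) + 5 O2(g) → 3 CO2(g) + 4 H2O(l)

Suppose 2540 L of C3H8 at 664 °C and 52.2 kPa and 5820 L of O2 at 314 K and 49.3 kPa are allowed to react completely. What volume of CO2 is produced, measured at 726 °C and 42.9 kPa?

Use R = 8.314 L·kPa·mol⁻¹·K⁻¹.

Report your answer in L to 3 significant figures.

n(C3H8) = PV/RT = (52.2 × 2540) / (8.314 × 937.15) = 17.02 mol
n(O2) = PV/RT = (49.3 × 5820) / (8.314 × 314) = 109.9 mol
For 17.02 mol C3H8, stoichiometry requires (5/1) × 17.02 = 85.10 mol O2; 109.9 mol is available, so C3H8 is limiting.
n(CO2) = (3/1) × 17.02 = 51.06 mol
V(CO2) = nRT/P = 51.06 × 8.314 × 999.15 / 42.9 = 9887 L

9890 L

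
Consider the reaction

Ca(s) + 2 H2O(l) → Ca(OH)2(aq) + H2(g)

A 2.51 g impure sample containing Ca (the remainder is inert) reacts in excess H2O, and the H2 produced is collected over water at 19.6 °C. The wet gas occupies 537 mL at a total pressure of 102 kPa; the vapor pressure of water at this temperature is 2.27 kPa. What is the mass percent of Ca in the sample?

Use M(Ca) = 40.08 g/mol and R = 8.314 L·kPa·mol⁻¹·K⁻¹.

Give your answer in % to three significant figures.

35.1 %

P(H2) = 102 − 2.27 = 99.73 kPa
n(H2) = PV/RT = (99.73 × 0.5370) / (8.314 × 292.75) = 0.02200 mol
n(Ca) = (1/1) × 0.02200 = 0.02200 mol
m(Ca) = 0.02200 × 40.08 = 0.8818 g
%Ca = 0.8818 / 2.51 × 100 = 35.13%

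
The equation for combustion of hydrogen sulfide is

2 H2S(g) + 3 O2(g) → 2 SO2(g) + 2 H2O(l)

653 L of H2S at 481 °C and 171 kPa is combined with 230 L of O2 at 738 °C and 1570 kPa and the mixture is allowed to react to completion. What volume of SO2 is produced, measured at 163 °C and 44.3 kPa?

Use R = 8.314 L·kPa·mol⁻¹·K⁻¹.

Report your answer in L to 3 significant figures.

1460 L

n(H2S) = PV/RT = (171 × 653) / (8.314 × 754.15) = 17.81 mol
n(O2) = PV/RT = (1570 × 230) / (8.314 × 1011.15) = 42.95 mol
For 17.81 mol H2S, stoichiometry requires (3/2) × 17.81 = 26.71 mol O2; 42.95 mol is available, so H2S is limiting.
n(SO2) = (2/2) × 17.81 = 17.81 mol
V(SO2) = nRT/P = 17.81 × 8.314 × 436.15 / 44.3 = 1458 L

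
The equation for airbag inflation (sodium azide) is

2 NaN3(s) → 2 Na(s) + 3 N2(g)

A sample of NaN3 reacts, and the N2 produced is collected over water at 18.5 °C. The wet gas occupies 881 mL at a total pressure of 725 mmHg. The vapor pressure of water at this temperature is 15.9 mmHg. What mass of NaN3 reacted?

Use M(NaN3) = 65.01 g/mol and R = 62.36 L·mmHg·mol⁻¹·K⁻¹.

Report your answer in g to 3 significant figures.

1.49 g

P(N2) = 725 − 15.9 = 709.1 mmHg
n(N2) = PV/RT = (709.1 × 0.8810) / (62.36 × 291.65) = 0.03435 mol
n(NaN3) = (2/3) × 0.03435 = 0.02290 mol
m(NaN3) = 0.02290 × 65.01 = 1.489 g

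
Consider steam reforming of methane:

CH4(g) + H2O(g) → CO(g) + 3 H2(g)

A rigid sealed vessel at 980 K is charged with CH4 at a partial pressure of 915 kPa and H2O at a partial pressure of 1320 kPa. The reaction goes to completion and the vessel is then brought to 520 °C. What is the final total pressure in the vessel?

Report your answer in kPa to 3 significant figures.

At constant V, partial pressures at 980 K are proportional to moles, so apply stoichiometry directly to pressures.
P(H2O) required for 915 kPa of CH4 = (1/1) × 915 = 915.0 kPa; available 1320 kPa, so CH4 is limiting.
P(H2O) remaining = 1320 − (1/1) × 915 = 405.0 kPa
P(gaseous products) = (1+3)/1 × 915 = 3660 kPa
P_total at 980 K = 405.0 + 3660 = 4065 kPa
Scaling to 520 °C: P = 4065 × 793.15/980 = 3290 kPa

3290 kPa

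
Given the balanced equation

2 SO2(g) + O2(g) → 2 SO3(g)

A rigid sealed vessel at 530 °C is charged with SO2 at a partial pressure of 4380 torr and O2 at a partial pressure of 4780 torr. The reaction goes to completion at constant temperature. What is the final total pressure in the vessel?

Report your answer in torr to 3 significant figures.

At constant V, partial pressures at 530 °C are proportional to moles, so apply stoichiometry directly to pressures.
P(O2) required for 4380 torr of SO2 = (1/2) × 4380 = 2190 torr; available 4780 torr, so SO2 is limiting.
P(O2) remaining = 4780 − (1/2) × 4380 = 2590 torr
P(gaseous products) = (2)/2 × 4380 = 4380 torr
P_total at 530 °C = 2590 + 4380 = 6970 torr

6970 torr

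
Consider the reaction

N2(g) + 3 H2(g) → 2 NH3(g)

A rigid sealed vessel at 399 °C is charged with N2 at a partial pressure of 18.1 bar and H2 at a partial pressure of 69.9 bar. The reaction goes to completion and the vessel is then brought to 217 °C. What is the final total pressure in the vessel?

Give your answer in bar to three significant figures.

With V and T fixed, P_i ∝ n_i, so the mole ratios apply directly to partial pressures at 399 °C.
P(H2) required for 18.1 bar of N2 = (3/1) × 18.1 = 54.30 bar; available 69.9 bar, so N2 is limiting.
P(H2) remaining = 69.9 − (3/1) × 18.1 = 15.60 bar
P(gaseous products) = (2)/1 × 18.1 = 36.20 bar
P_total at 399 °C = 15.60 + 36.20 = 51.80 bar
Scaling to 217 °C: P = 51.80 × 490.15/672.15 = 37.77 bar

37.8 bar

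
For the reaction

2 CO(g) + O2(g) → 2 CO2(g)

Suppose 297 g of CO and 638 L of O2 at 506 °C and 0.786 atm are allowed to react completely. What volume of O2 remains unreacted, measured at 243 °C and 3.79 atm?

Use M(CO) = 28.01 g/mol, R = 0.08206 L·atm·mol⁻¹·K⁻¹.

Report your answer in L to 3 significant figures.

n(CO) = 297 / 28.01 = 10.60 mol
n(O2) = PV/RT = (0.786 × 638) / (0.08206 × 779.15) = 7.843 mol
For 10.60 mol CO, stoichiometry requires (1/2) × 10.60 = 5.300 mol O2; 7.843 mol is available, so CO is limiting.
n(O2) consumed = (1/2) × 10.60 = 5.300 mol; remaining = 7.843 − 5.300 = 2.543 mol
V(O2) = nRT/P = 2.543 × 0.08206 × 516.15 / 3.79 = 28.42 L

28.4 L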